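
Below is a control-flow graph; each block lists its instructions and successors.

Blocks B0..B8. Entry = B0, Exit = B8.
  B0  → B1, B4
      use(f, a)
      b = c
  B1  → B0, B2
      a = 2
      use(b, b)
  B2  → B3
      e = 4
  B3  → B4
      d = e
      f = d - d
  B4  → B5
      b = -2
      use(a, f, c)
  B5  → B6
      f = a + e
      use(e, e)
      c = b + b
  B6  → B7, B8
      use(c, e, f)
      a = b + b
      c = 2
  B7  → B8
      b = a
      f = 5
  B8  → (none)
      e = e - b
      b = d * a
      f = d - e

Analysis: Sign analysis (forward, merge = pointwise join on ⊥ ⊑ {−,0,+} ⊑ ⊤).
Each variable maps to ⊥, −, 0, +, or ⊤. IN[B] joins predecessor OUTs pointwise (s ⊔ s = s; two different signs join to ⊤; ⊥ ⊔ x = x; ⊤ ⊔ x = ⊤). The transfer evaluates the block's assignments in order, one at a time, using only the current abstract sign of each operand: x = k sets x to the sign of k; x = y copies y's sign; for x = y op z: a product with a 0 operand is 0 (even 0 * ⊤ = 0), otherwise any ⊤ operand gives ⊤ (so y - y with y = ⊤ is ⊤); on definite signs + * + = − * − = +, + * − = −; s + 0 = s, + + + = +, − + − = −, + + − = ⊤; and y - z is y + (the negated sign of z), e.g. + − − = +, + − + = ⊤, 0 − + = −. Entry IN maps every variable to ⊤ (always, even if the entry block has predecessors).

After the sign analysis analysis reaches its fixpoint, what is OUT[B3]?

Answer: {a: +, b: ⊤, c: ⊤, d: +, e: +, f: ⊤}

Derivation:
Per-block solution:
  B0:  IN=(all ⊤)  OUT=(all ⊤)
  B1:  IN=(all ⊤)  OUT={a:+; rest ⊤}
  B2:  IN={a:+; rest ⊤}  OUT={a:+, e:+; rest ⊤}
  B3:  IN={a:+, e:+; rest ⊤}  OUT={a:+, d:+, e:+; rest ⊤}
  B4:  IN=(all ⊤)  OUT={b:-; rest ⊤}
  B5:  IN={b:-; rest ⊤}  OUT={b:-, c:-; rest ⊤}
  B6:  IN={b:-, c:-; rest ⊤}  OUT={a:-, b:-, c:+; rest ⊤}
  B7:  IN={a:-, b:-, c:+; rest ⊤}  OUT={a:-, b:-, c:+, f:+; rest ⊤}
  B8:  IN={a:-, b:-, c:+; rest ⊤}  OUT={a:-, c:+; rest ⊤}

Merge at B3: IN[B3] = OUT[B2] = {a: +, b: ⊤, c: ⊤, d: ⊤, e: +, f: ⊤}
Applying B3's transfer function to that IN value gives OUT[B3] (row B3 above).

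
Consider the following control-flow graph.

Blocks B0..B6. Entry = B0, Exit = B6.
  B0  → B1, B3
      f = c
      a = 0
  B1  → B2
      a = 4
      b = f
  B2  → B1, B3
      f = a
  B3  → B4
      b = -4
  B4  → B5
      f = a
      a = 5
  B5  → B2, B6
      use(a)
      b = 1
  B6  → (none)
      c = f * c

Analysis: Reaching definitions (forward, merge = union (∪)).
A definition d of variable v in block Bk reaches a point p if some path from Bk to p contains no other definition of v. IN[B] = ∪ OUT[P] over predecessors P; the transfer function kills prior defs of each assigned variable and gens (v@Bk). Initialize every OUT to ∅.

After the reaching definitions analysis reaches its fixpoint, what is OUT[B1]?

Per-block solution:
  B0: | IN={} | OUT={a@B0, f@B0}
  B1: | IN={a@B0, a@B1, a@B4, b@B1, b@B5, f@B0, f@B2} | OUT={a@B1, b@B1, f@B0, f@B2}
  B2: | IN={a@B1, a@B4, b@B1, b@B5, f@B0, f@B2, f@B4} | OUT={a@B1, a@B4, b@B1, b@B5, f@B2}
  B3: | IN={a@B0, a@B1, a@B4, b@B1, b@B5, f@B0, f@B2} | OUT={a@B0, a@B1, a@B4, b@B3, f@B0, f@B2}
  B4: | IN={a@B0, a@B1, a@B4, b@B3, f@B0, f@B2} | OUT={a@B4, b@B3, f@B4}
  B5: | IN={a@B4, b@B3, f@B4} | OUT={a@B4, b@B5, f@B4}
  B6: | IN={a@B4, b@B5, f@B4} | OUT={a@B4, b@B5, c@B6, f@B4}

Merge at B1: IN[B1] = OUT[B0] ⊔ OUT[B2] = {a@B0, a@B1, a@B4, b@B1, b@B5, f@B0, f@B2}
Applying B1's transfer function to that IN value gives OUT[B1] (row B1 above).

Answer: {a@B1, b@B1, f@B0, f@B2}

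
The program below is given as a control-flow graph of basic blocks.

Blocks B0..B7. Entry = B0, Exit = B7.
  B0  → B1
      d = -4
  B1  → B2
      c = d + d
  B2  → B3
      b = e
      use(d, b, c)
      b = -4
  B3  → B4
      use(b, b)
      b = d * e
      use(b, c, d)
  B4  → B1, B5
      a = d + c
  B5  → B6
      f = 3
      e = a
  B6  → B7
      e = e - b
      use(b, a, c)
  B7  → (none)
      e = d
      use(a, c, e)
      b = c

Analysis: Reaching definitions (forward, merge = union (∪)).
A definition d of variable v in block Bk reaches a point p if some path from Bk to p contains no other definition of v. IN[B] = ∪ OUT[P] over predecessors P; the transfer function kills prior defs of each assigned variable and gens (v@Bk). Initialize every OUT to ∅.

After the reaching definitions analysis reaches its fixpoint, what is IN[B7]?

Answer: {a@B4, b@B3, c@B1, d@B0, e@B6, f@B5}

Working:
Converged values:
  B0: | IN={} | OUT={d@B0}
  B1: | IN={a@B4, b@B3, c@B1, d@B0} | OUT={a@B4, b@B3, c@B1, d@B0}
  B2: | IN={a@B4, b@B3, c@B1, d@B0} | OUT={a@B4, b@B2, c@B1, d@B0}
  B3: | IN={a@B4, b@B2, c@B1, d@B0} | OUT={a@B4, b@B3, c@B1, d@B0}
  B4: | IN={a@B4, b@B3, c@B1, d@B0} | OUT={a@B4, b@B3, c@B1, d@B0}
  B5: | IN={a@B4, b@B3, c@B1, d@B0} | OUT={a@B4, b@B3, c@B1, d@B0, e@B5, f@B5}
  B6: | IN={a@B4, b@B3, c@B1, d@B0, e@B5, f@B5} | OUT={a@B4, b@B3, c@B1, d@B0, e@B6, f@B5}
  B7: | IN={a@B4, b@B3, c@B1, d@B0, e@B6, f@B5} | OUT={a@B4, b@B7, c@B1, d@B0, e@B7, f@B5}

Merge at B7: IN[B7] = OUT[B6] = {a@B4, b@B3, c@B1, d@B0, e@B6, f@B5}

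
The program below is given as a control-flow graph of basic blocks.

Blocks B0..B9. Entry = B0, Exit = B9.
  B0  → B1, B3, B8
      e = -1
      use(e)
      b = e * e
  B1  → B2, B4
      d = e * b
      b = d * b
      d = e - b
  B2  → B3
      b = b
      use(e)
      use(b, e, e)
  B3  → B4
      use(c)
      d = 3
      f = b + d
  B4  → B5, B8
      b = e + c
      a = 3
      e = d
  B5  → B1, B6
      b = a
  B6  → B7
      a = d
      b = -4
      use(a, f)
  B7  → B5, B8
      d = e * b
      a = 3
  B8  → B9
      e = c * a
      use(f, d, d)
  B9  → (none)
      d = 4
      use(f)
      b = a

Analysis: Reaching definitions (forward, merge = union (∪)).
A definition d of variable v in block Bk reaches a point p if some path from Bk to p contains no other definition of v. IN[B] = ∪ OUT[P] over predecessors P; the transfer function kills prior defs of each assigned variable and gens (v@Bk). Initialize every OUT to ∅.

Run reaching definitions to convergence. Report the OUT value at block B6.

Fixpoint table:
  B0:   IN={}   OUT={b@B0, e@B0}
  B1:   IN={a@B4, a@B7, b@B0, b@B5, d@B1, d@B3, d@B7, e@B0, e@B4, f@B3}   OUT={a@B4, a@B7, b@B1, d@B1, e@B0, e@B4, f@B3}
  B2:   IN={a@B4, a@B7, b@B1, d@B1, e@B0, e@B4, f@B3}   OUT={a@B4, a@B7, b@B2, d@B1, e@B0, e@B4, f@B3}
  B3:   IN={a@B4, a@B7, b@B0, b@B2, d@B1, e@B0, e@B4, f@B3}   OUT={a@B4, a@B7, b@B0, b@B2, d@B3, e@B0, e@B4, f@B3}
  B4:   IN={a@B4, a@B7, b@B0, b@B1, b@B2, d@B1, d@B3, e@B0, e@B4, f@B3}   OUT={a@B4, b@B4, d@B1, d@B3, e@B4, f@B3}
  B5:   IN={a@B4, a@B7, b@B4, b@B6, d@B1, d@B3, d@B7, e@B4, f@B3}   OUT={a@B4, a@B7, b@B5, d@B1, d@B3, d@B7, e@B4, f@B3}
  B6:   IN={a@B4, a@B7, b@B5, d@B1, d@B3, d@B7, e@B4, f@B3}   OUT={a@B6, b@B6, d@B1, d@B3, d@B7, e@B4, f@B3}
  B7:   IN={a@B6, b@B6, d@B1, d@B3, d@B7, e@B4, f@B3}   OUT={a@B7, b@B6, d@B7, e@B4, f@B3}
  B8:   IN={a@B4, a@B7, b@B0, b@B4, b@B6, d@B1, d@B3, d@B7, e@B0, e@B4, f@B3}   OUT={a@B4, a@B7, b@B0, b@B4, b@B6, d@B1, d@B3, d@B7, e@B8, f@B3}
  B9:   IN={a@B4, a@B7, b@B0, b@B4, b@B6, d@B1, d@B3, d@B7, e@B8, f@B3}   OUT={a@B4, a@B7, b@B9, d@B9, e@B8, f@B3}

Merge at B6: IN[B6] = OUT[B5] = {a@B4, a@B7, b@B5, d@B1, d@B3, d@B7, e@B4, f@B3}
Applying B6's transfer function to that IN value gives OUT[B6] (row B6 above).

Answer: {a@B6, b@B6, d@B1, d@B3, d@B7, e@B4, f@B3}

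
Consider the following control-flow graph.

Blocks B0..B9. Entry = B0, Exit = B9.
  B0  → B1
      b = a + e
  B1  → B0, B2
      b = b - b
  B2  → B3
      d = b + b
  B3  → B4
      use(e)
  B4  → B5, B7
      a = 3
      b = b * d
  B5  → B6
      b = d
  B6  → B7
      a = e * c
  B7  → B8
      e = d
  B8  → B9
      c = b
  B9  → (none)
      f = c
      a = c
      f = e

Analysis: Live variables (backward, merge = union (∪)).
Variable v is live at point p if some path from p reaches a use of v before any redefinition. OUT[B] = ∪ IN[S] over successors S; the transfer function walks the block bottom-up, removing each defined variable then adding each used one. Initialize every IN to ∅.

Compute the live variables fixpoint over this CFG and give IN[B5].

Answer: {c, d, e}

Trace:
Fixpoint table:
  B0:  IN={a, c, e}  OUT={a, b, c, e}
  B1:  IN={a, b, c, e}  OUT={a, b, c, e}
  B2:  IN={b, c, e}  OUT={b, c, d, e}
  B3:  IN={b, c, d, e}  OUT={b, c, d, e}
  B4:  IN={b, c, d, e}  OUT={b, c, d, e}
  B5:  IN={c, d, e}  OUT={b, c, d, e}
  B6:  IN={b, c, d, e}  OUT={b, d}
  B7:  IN={b, d}  OUT={b, e}
  B8:  IN={b, e}  OUT={c, e}
  B9:  IN={c, e}  OUT={}

Merge at B5: OUT[B5] = IN[B6] = {b, c, d, e}
Applying B5's transfer function to that OUT value gives IN[B5] (row B5 above).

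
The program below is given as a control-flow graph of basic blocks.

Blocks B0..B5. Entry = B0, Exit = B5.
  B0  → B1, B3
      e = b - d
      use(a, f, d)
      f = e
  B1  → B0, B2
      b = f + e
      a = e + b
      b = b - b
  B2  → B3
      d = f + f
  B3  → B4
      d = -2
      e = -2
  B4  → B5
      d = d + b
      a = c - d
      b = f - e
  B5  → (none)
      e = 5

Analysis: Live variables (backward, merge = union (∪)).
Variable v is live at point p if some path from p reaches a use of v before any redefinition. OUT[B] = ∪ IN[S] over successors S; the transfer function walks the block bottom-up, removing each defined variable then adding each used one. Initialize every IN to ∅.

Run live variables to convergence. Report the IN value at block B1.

Answer: {c, d, e, f}

Working:
Per-block solution:
  B0:  IN={a, b, c, d, f}  OUT={b, c, d, e, f}
  B1:  IN={c, d, e, f}  OUT={a, b, c, d, f}
  B2:  IN={b, c, f}  OUT={b, c, f}
  B3:  IN={b, c, f}  OUT={b, c, d, e, f}
  B4:  IN={b, c, d, e, f}  OUT={}
  B5:  IN={}  OUT={}

Merge at B1: OUT[B1] = IN[B0] ⊔ IN[B2] = {a, b, c, d, f}
Applying B1's transfer function to that OUT value gives IN[B1] (row B1 above).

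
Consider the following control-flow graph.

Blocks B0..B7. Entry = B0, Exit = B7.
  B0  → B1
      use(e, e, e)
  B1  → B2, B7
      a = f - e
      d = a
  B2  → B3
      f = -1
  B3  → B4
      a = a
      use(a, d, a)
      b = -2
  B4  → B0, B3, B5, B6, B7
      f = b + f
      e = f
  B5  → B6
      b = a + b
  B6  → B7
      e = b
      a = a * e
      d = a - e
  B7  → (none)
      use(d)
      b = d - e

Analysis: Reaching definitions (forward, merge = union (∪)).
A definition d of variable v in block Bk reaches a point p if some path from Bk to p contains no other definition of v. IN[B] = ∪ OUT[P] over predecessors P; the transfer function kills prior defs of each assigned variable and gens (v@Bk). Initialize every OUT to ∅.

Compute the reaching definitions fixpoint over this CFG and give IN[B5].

Answer: {a@B3, b@B3, d@B1, e@B4, f@B4}

Derivation:
Fixpoint table:
  B0: | IN={a@B3, b@B3, d@B1, e@B4, f@B4} | OUT={a@B3, b@B3, d@B1, e@B4, f@B4}
  B1: | IN={a@B3, b@B3, d@B1, e@B4, f@B4} | OUT={a@B1, b@B3, d@B1, e@B4, f@B4}
  B2: | IN={a@B1, b@B3, d@B1, e@B4, f@B4} | OUT={a@B1, b@B3, d@B1, e@B4, f@B2}
  B3: | IN={a@B1, a@B3, b@B3, d@B1, e@B4, f@B2, f@B4} | OUT={a@B3, b@B3, d@B1, e@B4, f@B2, f@B4}
  B4: | IN={a@B3, b@B3, d@B1, e@B4, f@B2, f@B4} | OUT={a@B3, b@B3, d@B1, e@B4, f@B4}
  B5: | IN={a@B3, b@B3, d@B1, e@B4, f@B4} | OUT={a@B3, b@B5, d@B1, e@B4, f@B4}
  B6: | IN={a@B3, b@B3, b@B5, d@B1, e@B4, f@B4} | OUT={a@B6, b@B3, b@B5, d@B6, e@B6, f@B4}
  B7: | IN={a@B1, a@B3, a@B6, b@B3, b@B5, d@B1, d@B6, e@B4, e@B6, f@B4} | OUT={a@B1, a@B3, a@B6, b@B7, d@B1, d@B6, e@B4, e@B6, f@B4}

Merge at B5: IN[B5] = OUT[B4] = {a@B3, b@B3, d@B1, e@B4, f@B4}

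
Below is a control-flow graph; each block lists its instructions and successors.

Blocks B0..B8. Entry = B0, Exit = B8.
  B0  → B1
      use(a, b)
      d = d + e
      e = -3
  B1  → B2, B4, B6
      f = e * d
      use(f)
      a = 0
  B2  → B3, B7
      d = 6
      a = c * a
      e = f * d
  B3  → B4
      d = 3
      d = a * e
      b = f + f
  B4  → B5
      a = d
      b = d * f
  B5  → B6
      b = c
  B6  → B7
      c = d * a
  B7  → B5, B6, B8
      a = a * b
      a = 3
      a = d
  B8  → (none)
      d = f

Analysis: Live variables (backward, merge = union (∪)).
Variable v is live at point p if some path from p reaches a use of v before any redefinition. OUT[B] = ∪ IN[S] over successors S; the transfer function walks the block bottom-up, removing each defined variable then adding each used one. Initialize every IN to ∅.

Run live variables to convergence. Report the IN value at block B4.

Converged values:
  B0: | IN={a, b, c, d, e} | OUT={b, c, d, e}
  B1: | IN={b, c, d, e} | OUT={a, b, c, d, f}
  B2: | IN={a, b, c, f} | OUT={a, b, c, d, e, f}
  B3: | IN={a, c, e, f} | OUT={c, d, f}
  B4: | IN={c, d, f} | OUT={a, c, d, f}
  B5: | IN={a, c, d, f} | OUT={a, b, d, f}
  B6: | IN={a, b, d, f} | OUT={a, b, c, d, f}
  B7: | IN={a, b, c, d, f} | OUT={a, b, c, d, f}
  B8: | IN={f} | OUT={}

Merge at B4: OUT[B4] = IN[B5] = {a, c, d, f}
Applying B4's transfer function to that OUT value gives IN[B4] (row B4 above).

Answer: {c, d, f}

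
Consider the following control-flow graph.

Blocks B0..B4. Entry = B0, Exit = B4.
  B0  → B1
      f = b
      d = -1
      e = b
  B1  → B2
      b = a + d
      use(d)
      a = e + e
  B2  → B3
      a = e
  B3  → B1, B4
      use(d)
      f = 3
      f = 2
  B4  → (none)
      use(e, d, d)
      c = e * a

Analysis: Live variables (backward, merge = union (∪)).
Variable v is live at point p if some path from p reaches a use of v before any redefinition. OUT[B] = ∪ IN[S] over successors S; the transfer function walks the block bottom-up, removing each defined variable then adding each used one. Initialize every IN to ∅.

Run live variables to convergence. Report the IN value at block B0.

Converged values:
  B0: | IN={a, b} | OUT={a, d, e}
  B1: | IN={a, d, e} | OUT={d, e}
  B2: | IN={d, e} | OUT={a, d, e}
  B3: | IN={a, d, e} | OUT={a, d, e}
  B4: | IN={a, d, e} | OUT={}

Merge at B0: OUT[B0] = IN[B1] = {a, d, e}
Applying B0's transfer function to that OUT value gives IN[B0] (row B0 above).

Answer: {a, b}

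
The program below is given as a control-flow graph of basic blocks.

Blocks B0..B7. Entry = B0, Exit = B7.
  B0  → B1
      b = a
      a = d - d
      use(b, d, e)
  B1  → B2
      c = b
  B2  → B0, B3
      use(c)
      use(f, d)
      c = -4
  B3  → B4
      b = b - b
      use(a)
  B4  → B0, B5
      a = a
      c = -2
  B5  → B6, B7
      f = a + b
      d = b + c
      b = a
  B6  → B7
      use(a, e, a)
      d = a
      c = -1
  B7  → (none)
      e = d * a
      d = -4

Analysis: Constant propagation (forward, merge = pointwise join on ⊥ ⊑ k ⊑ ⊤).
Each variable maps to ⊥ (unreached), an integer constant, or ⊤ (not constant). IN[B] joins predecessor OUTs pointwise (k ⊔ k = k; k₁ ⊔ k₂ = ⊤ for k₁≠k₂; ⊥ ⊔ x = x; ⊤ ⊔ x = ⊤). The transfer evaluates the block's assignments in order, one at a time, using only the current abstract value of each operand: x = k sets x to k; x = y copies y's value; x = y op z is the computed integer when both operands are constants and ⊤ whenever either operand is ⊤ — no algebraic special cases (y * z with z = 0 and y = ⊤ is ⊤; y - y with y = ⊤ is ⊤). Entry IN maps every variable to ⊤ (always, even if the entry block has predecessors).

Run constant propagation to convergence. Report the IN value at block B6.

Answer: {a: ⊤, b: ⊤, c: -2, d: ⊤, e: ⊤, f: ⊤}

Derivation:
Fixpoint table:
  B0:  IN=(all ⊤)  OUT=(all ⊤)
  B1:  IN=(all ⊤)  OUT=(all ⊤)
  B2:  IN=(all ⊤)  OUT={c:-4; rest ⊤}
  B3:  IN={c:-4; rest ⊤}  OUT={c:-4; rest ⊤}
  B4:  IN={c:-4; rest ⊤}  OUT={c:-2; rest ⊤}
  B5:  IN={c:-2; rest ⊤}  OUT={c:-2; rest ⊤}
  B6:  IN={c:-2; rest ⊤}  OUT={c:-1; rest ⊤}
  B7:  IN=(all ⊤)  OUT={d:-4; rest ⊤}

Merge at B6: IN[B6] = OUT[B5] = {a: ⊤, b: ⊤, c: -2, d: ⊤, e: ⊤, f: ⊤}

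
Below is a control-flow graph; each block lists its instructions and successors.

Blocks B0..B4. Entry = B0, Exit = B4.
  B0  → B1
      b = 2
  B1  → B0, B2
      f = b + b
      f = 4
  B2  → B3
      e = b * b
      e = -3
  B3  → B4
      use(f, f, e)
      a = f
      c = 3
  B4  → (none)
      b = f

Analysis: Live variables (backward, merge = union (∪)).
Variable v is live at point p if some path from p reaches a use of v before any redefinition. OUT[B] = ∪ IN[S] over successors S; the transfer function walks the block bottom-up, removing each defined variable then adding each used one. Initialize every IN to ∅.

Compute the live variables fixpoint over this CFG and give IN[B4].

Converged values:
  B0: | IN={} | OUT={b}
  B1: | IN={b} | OUT={b, f}
  B2: | IN={b, f} | OUT={e, f}
  B3: | IN={e, f} | OUT={f}
  B4: | IN={f} | OUT={}

B4 is the boundary node: OUT[B4] = {}
Applying B4's transfer function to that OUT value gives IN[B4] (row B4 above).

Answer: {f}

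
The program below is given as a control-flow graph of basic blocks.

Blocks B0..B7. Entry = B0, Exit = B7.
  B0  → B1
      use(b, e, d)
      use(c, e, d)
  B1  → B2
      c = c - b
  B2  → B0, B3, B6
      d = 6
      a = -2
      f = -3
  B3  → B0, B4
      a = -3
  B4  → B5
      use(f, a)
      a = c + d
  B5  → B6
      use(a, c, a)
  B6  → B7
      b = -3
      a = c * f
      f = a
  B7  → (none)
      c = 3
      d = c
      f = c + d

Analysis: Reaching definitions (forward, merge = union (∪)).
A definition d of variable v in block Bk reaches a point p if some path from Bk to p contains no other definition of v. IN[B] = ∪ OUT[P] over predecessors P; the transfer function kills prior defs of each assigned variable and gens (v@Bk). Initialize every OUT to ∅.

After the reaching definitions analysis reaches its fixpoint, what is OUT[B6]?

Answer: {a@B6, b@B6, c@B1, d@B2, f@B6}

Working:
Converged values:
  B0:   IN={a@B2, a@B3, c@B1, d@B2, f@B2}   OUT={a@B2, a@B3, c@B1, d@B2, f@B2}
  B1:   IN={a@B2, a@B3, c@B1, d@B2, f@B2}   OUT={a@B2, a@B3, c@B1, d@B2, f@B2}
  B2:   IN={a@B2, a@B3, c@B1, d@B2, f@B2}   OUT={a@B2, c@B1, d@B2, f@B2}
  B3:   IN={a@B2, c@B1, d@B2, f@B2}   OUT={a@B3, c@B1, d@B2, f@B2}
  B4:   IN={a@B3, c@B1, d@B2, f@B2}   OUT={a@B4, c@B1, d@B2, f@B2}
  B5:   IN={a@B4, c@B1, d@B2, f@B2}   OUT={a@B4, c@B1, d@B2, f@B2}
  B6:   IN={a@B2, a@B4, c@B1, d@B2, f@B2}   OUT={a@B6, b@B6, c@B1, d@B2, f@B6}
  B7:   IN={a@B6, b@B6, c@B1, d@B2, f@B6}   OUT={a@B6, b@B6, c@B7, d@B7, f@B7}

Merge at B6: IN[B6] = OUT[B2] ⊔ OUT[B5] = {a@B2, a@B4, c@B1, d@B2, f@B2}
Applying B6's transfer function to that IN value gives OUT[B6] (row B6 above).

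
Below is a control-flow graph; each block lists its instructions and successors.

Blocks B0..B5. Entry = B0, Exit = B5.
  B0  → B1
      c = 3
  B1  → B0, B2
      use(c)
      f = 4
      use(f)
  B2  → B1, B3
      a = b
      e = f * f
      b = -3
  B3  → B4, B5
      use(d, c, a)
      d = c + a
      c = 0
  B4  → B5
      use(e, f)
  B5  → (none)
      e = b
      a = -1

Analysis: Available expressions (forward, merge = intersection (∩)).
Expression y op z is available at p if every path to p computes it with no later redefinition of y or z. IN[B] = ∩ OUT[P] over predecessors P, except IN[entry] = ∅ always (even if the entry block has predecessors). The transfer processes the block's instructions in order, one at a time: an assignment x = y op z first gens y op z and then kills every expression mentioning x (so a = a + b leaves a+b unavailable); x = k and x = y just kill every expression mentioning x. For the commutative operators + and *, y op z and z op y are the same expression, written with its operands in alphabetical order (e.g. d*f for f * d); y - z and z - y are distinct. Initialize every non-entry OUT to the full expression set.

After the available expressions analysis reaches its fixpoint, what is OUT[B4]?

Answer: {f*f}

Working:
Per-block solution:
  B0: | IN={} | OUT={}
  B1: | IN={} | OUT={}
  B2: | IN={} | OUT={f*f}
  B3: | IN={f*f} | OUT={f*f}
  B4: | IN={f*f} | OUT={f*f}
  B5: | IN={f*f} | OUT={f*f}

Merge at B4: IN[B4] = OUT[B3] = {f*f}
Applying B4's transfer function to that IN value gives OUT[B4] (row B4 above).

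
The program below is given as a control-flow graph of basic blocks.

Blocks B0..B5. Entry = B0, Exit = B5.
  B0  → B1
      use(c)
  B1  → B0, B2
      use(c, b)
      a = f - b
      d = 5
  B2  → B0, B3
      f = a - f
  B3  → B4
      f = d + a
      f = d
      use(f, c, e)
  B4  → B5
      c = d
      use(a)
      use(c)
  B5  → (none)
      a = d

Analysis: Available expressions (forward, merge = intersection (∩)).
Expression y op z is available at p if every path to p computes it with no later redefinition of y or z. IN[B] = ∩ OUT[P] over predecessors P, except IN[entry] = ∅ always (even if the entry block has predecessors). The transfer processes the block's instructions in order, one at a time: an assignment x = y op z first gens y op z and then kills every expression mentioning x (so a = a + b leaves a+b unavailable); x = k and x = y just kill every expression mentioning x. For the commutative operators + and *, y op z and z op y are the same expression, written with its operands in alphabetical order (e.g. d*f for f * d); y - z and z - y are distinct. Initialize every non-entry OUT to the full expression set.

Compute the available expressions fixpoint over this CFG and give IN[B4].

Answer: {a+d}

Trace:
Fixpoint table:
  B0:  IN={}  OUT={}
  B1:  IN={}  OUT={f-b}
  B2:  IN={f-b}  OUT={}
  B3:  IN={}  OUT={a+d}
  B4:  IN={a+d}  OUT={a+d}
  B5:  IN={a+d}  OUT={}

Merge at B4: IN[B4] = OUT[B3] = {a+d}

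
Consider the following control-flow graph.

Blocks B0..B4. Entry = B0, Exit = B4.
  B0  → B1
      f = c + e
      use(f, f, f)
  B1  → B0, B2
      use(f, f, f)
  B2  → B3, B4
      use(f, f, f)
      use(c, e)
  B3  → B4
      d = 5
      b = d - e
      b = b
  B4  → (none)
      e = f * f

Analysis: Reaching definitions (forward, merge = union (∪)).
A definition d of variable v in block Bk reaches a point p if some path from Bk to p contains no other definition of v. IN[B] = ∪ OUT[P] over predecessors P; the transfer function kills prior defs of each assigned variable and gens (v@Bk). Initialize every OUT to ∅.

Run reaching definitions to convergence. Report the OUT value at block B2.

Answer: {f@B0}

Working:
Fixpoint table:
  B0:  IN={f@B0}  OUT={f@B0}
  B1:  IN={f@B0}  OUT={f@B0}
  B2:  IN={f@B0}  OUT={f@B0}
  B3:  IN={f@B0}  OUT={b@B3, d@B3, f@B0}
  B4:  IN={b@B3, d@B3, f@B0}  OUT={b@B3, d@B3, e@B4, f@B0}

Merge at B2: IN[B2] = OUT[B1] = {f@B0}
Applying B2's transfer function to that IN value gives OUT[B2] (row B2 above).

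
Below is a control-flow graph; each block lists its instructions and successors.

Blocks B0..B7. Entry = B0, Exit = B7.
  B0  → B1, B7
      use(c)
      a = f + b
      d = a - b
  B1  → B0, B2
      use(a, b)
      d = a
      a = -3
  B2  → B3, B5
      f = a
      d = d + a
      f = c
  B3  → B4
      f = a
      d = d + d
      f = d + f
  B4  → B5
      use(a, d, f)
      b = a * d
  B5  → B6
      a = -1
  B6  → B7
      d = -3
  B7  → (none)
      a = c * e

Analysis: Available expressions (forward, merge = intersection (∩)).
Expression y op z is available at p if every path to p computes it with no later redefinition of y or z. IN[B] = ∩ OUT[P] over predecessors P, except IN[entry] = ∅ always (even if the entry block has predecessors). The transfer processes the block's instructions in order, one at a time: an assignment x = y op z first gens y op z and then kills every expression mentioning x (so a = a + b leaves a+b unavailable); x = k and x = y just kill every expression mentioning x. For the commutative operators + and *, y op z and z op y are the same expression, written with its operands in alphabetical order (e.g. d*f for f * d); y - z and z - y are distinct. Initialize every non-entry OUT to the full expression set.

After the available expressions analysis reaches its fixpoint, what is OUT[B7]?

Per-block solution:
  B0:  IN={}  OUT={a-b, b+f}
  B1:  IN={a-b, b+f}  OUT={b+f}
  B2:  IN={b+f}  OUT={}
  B3:  IN={}  OUT={}
  B4:  IN={}  OUT={a*d}
  B5:  IN={}  OUT={}
  B6:  IN={}  OUT={}
  B7:  IN={}  OUT={c*e}

Merge at B7: IN[B7] = OUT[B0] ∩ OUT[B6] = {}
Applying B7's transfer function to that IN value gives OUT[B7] (row B7 above).

Answer: {c*e}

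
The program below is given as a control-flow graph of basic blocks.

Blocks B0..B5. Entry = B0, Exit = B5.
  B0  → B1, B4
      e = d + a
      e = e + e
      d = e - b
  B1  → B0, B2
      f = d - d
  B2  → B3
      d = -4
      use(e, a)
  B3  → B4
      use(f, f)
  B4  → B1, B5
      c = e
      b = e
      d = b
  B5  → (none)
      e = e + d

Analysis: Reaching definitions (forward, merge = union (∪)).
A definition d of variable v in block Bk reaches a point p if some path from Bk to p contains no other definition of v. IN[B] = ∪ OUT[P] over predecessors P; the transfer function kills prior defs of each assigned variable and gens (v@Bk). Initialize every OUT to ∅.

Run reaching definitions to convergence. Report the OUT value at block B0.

Answer: {b@B4, c@B4, d@B0, e@B0, f@B1}

Trace:
Converged values:
  B0:  IN={b@B4, c@B4, d@B0, d@B4, e@B0, f@B1}  OUT={b@B4, c@B4, d@B0, e@B0, f@B1}
  B1:  IN={b@B4, c@B4, d@B0, d@B4, e@B0, f@B1}  OUT={b@B4, c@B4, d@B0, d@B4, e@B0, f@B1}
  B2:  IN={b@B4, c@B4, d@B0, d@B4, e@B0, f@B1}  OUT={b@B4, c@B4, d@B2, e@B0, f@B1}
  B3:  IN={b@B4, c@B4, d@B2, e@B0, f@B1}  OUT={b@B4, c@B4, d@B2, e@B0, f@B1}
  B4:  IN={b@B4, c@B4, d@B0, d@B2, e@B0, f@B1}  OUT={b@B4, c@B4, d@B4, e@B0, f@B1}
  B5:  IN={b@B4, c@B4, d@B4, e@B0, f@B1}  OUT={b@B4, c@B4, d@B4, e@B5, f@B1}

Merge at B0 (entry node, so the boundary value {} is joined with the incoming edge(s)): IN[B0] = {} ⊔ OUT[B1] = {b@B4, c@B4, d@B0, d@B4, e@B0, f@B1}
Applying B0's transfer function to that IN value gives OUT[B0] (row B0 above).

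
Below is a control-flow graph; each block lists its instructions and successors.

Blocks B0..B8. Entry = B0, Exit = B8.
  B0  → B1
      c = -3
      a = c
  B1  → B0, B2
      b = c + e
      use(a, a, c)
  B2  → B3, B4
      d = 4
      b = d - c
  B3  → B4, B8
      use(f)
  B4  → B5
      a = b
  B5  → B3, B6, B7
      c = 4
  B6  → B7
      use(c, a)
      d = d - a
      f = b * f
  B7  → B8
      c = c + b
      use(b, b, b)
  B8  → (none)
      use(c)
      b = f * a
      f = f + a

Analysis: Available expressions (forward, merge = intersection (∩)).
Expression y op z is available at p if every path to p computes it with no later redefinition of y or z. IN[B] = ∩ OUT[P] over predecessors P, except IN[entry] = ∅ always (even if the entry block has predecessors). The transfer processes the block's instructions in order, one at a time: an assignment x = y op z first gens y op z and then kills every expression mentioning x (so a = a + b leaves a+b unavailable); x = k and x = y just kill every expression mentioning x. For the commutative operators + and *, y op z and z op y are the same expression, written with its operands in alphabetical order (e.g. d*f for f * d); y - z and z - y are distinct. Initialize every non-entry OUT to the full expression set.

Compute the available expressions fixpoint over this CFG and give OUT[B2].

Converged values:
  B0:  IN={}  OUT={}
  B1:  IN={}  OUT={c+e}
  B2:  IN={c+e}  OUT={c+e, d-c}
  B3:  IN={}  OUT={}
  B4:  IN={}  OUT={}
  B5:  IN={}  OUT={}
  B6:  IN={}  OUT={}
  B7:  IN={}  OUT={}
  B8:  IN={}  OUT={}

Merge at B2: IN[B2] = OUT[B1] = {c+e}
Applying B2's transfer function to that IN value gives OUT[B2] (row B2 above).

Answer: {c+e, d-c}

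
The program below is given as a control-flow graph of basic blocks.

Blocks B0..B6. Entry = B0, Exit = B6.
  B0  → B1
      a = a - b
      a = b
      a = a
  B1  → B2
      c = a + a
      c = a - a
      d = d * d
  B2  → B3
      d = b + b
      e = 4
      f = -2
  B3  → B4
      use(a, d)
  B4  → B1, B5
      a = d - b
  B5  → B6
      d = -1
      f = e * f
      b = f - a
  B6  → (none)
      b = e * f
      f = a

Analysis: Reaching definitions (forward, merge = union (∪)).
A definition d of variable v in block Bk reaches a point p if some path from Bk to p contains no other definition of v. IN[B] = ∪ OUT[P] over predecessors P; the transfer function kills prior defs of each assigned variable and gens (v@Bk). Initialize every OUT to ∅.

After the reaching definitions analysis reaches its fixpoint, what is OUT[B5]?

Answer: {a@B4, b@B5, c@B1, d@B5, e@B2, f@B5}

Derivation:
Converged values:
  B0:   IN={}   OUT={a@B0}
  B1:   IN={a@B0, a@B4, c@B1, d@B2, e@B2, f@B2}   OUT={a@B0, a@B4, c@B1, d@B1, e@B2, f@B2}
  B2:   IN={a@B0, a@B4, c@B1, d@B1, e@B2, f@B2}   OUT={a@B0, a@B4, c@B1, d@B2, e@B2, f@B2}
  B3:   IN={a@B0, a@B4, c@B1, d@B2, e@B2, f@B2}   OUT={a@B0, a@B4, c@B1, d@B2, e@B2, f@B2}
  B4:   IN={a@B0, a@B4, c@B1, d@B2, e@B2, f@B2}   OUT={a@B4, c@B1, d@B2, e@B2, f@B2}
  B5:   IN={a@B4, c@B1, d@B2, e@B2, f@B2}   OUT={a@B4, b@B5, c@B1, d@B5, e@B2, f@B5}
  B6:   IN={a@B4, b@B5, c@B1, d@B5, e@B2, f@B5}   OUT={a@B4, b@B6, c@B1, d@B5, e@B2, f@B6}

Merge at B5: IN[B5] = OUT[B4] = {a@B4, c@B1, d@B2, e@B2, f@B2}
Applying B5's transfer function to that IN value gives OUT[B5] (row B5 above).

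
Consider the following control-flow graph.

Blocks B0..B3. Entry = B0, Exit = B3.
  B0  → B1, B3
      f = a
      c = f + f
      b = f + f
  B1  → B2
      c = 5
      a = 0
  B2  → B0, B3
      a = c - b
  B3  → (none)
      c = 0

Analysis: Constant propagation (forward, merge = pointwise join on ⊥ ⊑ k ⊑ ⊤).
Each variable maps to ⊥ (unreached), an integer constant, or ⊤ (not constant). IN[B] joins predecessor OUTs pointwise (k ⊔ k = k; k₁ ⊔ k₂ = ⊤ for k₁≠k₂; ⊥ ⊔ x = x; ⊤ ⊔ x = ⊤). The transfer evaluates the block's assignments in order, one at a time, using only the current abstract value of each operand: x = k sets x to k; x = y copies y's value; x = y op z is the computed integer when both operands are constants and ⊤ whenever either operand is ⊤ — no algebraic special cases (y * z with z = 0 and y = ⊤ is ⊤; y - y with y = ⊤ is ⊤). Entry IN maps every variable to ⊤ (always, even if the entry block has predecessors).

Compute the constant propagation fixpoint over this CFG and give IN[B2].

Converged values:
  B0:   IN=(all ⊤)   OUT=(all ⊤)
  B1:   IN=(all ⊤)   OUT={a:0, c:5; rest ⊤}
  B2:   IN={a:0, c:5; rest ⊤}   OUT={c:5; rest ⊤}
  B3:   IN=(all ⊤)   OUT={c:0; rest ⊤}

Merge at B2: IN[B2] = OUT[B1] = {a: 0, b: ⊤, c: 5, d: ⊤, e: ⊤, f: ⊤}

Answer: {a: 0, b: ⊤, c: 5, d: ⊤, e: ⊤, f: ⊤}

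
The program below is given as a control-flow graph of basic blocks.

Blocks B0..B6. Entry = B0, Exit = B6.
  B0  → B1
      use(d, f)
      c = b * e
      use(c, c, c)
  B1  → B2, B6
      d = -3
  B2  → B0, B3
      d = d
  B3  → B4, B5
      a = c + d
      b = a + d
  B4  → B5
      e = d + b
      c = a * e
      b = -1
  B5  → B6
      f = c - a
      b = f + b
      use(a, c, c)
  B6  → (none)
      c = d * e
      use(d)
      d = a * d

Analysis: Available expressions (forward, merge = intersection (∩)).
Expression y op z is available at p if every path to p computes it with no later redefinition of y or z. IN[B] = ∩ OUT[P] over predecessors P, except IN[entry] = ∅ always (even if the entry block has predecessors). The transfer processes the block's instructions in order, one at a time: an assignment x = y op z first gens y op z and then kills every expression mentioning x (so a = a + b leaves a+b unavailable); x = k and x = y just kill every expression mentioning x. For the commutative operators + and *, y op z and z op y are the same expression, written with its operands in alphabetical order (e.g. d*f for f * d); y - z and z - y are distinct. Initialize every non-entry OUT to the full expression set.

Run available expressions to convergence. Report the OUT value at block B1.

Answer: {b*e}

Trace:
Fixpoint table:
  B0:  IN={}  OUT={b*e}
  B1:  IN={b*e}  OUT={b*e}
  B2:  IN={b*e}  OUT={b*e}
  B3:  IN={b*e}  OUT={a+d, c+d}
  B4:  IN={a+d, c+d}  OUT={a*e, a+d}
  B5:  IN={a+d}  OUT={a+d, c-a}
  B6:  IN={}  OUT={}

Merge at B1: IN[B1] = OUT[B0] = {b*e}
Applying B1's transfer function to that IN value gives OUT[B1] (row B1 above).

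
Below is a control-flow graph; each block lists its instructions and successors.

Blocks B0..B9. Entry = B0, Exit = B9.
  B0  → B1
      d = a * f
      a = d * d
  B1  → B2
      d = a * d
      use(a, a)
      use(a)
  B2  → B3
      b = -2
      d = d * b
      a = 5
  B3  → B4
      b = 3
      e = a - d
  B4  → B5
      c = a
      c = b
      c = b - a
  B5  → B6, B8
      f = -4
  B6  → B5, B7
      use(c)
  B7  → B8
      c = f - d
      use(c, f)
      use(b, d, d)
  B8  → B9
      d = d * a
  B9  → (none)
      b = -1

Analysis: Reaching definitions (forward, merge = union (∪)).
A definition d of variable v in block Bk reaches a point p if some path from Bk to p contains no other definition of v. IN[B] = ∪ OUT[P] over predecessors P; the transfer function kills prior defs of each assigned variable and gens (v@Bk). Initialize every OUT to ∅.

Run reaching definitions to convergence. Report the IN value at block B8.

Converged values:
  B0:   IN={}   OUT={a@B0, d@B0}
  B1:   IN={a@B0, d@B0}   OUT={a@B0, d@B1}
  B2:   IN={a@B0, d@B1}   OUT={a@B2, b@B2, d@B2}
  B3:   IN={a@B2, b@B2, d@B2}   OUT={a@B2, b@B3, d@B2, e@B3}
  B4:   IN={a@B2, b@B3, d@B2, e@B3}   OUT={a@B2, b@B3, c@B4, d@B2, e@B3}
  B5:   IN={a@B2, b@B3, c@B4, d@B2, e@B3, f@B5}   OUT={a@B2, b@B3, c@B4, d@B2, e@B3, f@B5}
  B6:   IN={a@B2, b@B3, c@B4, d@B2, e@B3, f@B5}   OUT={a@B2, b@B3, c@B4, d@B2, e@B3, f@B5}
  B7:   IN={a@B2, b@B3, c@B4, d@B2, e@B3, f@B5}   OUT={a@B2, b@B3, c@B7, d@B2, e@B3, f@B5}
  B8:   IN={a@B2, b@B3, c@B4, c@B7, d@B2, e@B3, f@B5}   OUT={a@B2, b@B3, c@B4, c@B7, d@B8, e@B3, f@B5}
  B9:   IN={a@B2, b@B3, c@B4, c@B7, d@B8, e@B3, f@B5}   OUT={a@B2, b@B9, c@B4, c@B7, d@B8, e@B3, f@B5}

Merge at B8: IN[B8] = OUT[B5] ⊔ OUT[B7] = {a@B2, b@B3, c@B4, c@B7, d@B2, e@B3, f@B5}

Answer: {a@B2, b@B3, c@B4, c@B7, d@B2, e@B3, f@B5}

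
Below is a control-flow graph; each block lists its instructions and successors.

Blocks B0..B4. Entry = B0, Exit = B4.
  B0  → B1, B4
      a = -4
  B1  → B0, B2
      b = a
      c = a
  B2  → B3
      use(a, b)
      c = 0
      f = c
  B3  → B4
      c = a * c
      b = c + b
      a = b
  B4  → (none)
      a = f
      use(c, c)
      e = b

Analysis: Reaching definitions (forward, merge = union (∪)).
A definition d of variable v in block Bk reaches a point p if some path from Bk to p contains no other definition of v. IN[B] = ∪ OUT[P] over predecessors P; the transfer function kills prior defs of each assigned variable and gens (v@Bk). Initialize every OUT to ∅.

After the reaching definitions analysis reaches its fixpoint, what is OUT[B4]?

Converged values:
  B0: | IN={a@B0, b@B1, c@B1} | OUT={a@B0, b@B1, c@B1}
  B1: | IN={a@B0, b@B1, c@B1} | OUT={a@B0, b@B1, c@B1}
  B2: | IN={a@B0, b@B1, c@B1} | OUT={a@B0, b@B1, c@B2, f@B2}
  B3: | IN={a@B0, b@B1, c@B2, f@B2} | OUT={a@B3, b@B3, c@B3, f@B2}
  B4: | IN={a@B0, a@B3, b@B1, b@B3, c@B1, c@B3, f@B2} | OUT={a@B4, b@B1, b@B3, c@B1, c@B3, e@B4, f@B2}

Merge at B4: IN[B4] = OUT[B0] ⊔ OUT[B3] = {a@B0, a@B3, b@B1, b@B3, c@B1, c@B3, f@B2}
Applying B4's transfer function to that IN value gives OUT[B4] (row B4 above).

Answer: {a@B4, b@B1, b@B3, c@B1, c@B3, e@B4, f@B2}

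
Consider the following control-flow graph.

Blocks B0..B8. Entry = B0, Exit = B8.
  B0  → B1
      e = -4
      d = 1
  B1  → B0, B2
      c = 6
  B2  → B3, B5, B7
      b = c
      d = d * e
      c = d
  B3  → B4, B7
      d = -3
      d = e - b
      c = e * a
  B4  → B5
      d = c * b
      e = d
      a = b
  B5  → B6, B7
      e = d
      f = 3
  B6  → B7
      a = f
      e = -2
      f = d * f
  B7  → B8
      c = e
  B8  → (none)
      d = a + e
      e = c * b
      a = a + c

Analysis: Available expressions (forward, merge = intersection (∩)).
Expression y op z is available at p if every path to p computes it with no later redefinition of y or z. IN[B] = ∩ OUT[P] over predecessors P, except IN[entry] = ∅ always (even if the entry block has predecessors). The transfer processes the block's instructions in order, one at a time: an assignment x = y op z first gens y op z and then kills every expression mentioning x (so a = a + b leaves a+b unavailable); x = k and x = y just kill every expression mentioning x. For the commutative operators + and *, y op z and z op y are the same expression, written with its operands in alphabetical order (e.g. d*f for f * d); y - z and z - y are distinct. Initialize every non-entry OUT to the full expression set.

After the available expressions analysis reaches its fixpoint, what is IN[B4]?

Per-block solution:
  B0:  IN={}  OUT={}
  B1:  IN={}  OUT={}
  B2:  IN={}  OUT={}
  B3:  IN={}  OUT={a*e, e-b}
  B4:  IN={a*e, e-b}  OUT={b*c}
  B5:  IN={}  OUT={}
  B6:  IN={}  OUT={}
  B7:  IN={}  OUT={}
  B8:  IN={}  OUT={b*c}

Merge at B4: IN[B4] = OUT[B3] = {a*e, e-b}

Answer: {a*e, e-b}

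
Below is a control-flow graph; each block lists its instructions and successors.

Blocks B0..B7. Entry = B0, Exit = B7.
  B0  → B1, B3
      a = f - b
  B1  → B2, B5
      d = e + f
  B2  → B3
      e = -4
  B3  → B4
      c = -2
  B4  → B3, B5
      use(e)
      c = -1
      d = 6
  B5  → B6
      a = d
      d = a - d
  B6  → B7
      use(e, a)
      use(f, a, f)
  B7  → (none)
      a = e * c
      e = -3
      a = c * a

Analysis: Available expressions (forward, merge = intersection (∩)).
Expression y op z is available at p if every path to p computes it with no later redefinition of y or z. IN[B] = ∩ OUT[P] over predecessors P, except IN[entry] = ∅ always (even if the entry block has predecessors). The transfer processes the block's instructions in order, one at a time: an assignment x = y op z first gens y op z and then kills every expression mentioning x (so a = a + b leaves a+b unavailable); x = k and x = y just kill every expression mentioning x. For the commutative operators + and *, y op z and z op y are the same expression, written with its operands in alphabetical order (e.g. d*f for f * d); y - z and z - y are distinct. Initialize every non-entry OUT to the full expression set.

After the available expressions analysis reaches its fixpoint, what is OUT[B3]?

Per-block solution:
  B0: | IN={} | OUT={f-b}
  B1: | IN={f-b} | OUT={e+f, f-b}
  B2: | IN={e+f, f-b} | OUT={f-b}
  B3: | IN={f-b} | OUT={f-b}
  B4: | IN={f-b} | OUT={f-b}
  B5: | IN={f-b} | OUT={f-b}
  B6: | IN={f-b} | OUT={f-b}
  B7: | IN={f-b} | OUT={f-b}

Merge at B3: IN[B3] = OUT[B0] ∩ OUT[B2] ∩ OUT[B4] = {f-b}
Applying B3's transfer function to that IN value gives OUT[B3] (row B3 above).

Answer: {f-b}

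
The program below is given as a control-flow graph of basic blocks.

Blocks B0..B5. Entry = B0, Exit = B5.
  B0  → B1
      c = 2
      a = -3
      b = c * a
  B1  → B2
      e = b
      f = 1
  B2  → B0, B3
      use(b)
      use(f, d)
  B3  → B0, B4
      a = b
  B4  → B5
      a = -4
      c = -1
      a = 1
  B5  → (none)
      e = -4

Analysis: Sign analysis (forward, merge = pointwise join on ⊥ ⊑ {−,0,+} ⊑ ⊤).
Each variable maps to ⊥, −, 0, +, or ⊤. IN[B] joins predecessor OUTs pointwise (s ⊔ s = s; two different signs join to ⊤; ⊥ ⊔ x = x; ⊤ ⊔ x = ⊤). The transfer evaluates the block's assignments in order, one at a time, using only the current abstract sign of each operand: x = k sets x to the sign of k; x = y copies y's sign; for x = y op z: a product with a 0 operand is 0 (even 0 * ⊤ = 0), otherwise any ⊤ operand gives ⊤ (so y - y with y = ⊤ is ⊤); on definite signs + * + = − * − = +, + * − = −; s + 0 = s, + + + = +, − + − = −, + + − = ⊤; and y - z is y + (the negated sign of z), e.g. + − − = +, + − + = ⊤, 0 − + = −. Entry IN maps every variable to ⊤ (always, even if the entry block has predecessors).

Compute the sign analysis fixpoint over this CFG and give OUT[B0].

Answer: {a: -, b: -, c: +, d: ⊤, e: ⊤, f: ⊤}

Working:
Per-block solution:
  B0:  IN=(all ⊤)  OUT={a:-, b:-, c:+; rest ⊤}
  B1:  IN={a:-, b:-, c:+; rest ⊤}  OUT={a:-, b:-, c:+, e:-, f:+; rest ⊤}
  B2:  IN={a:-, b:-, c:+, e:-, f:+; rest ⊤}  OUT={a:-, b:-, c:+, e:-, f:+; rest ⊤}
  B3:  IN={a:-, b:-, c:+, e:-, f:+; rest ⊤}  OUT={a:-, b:-, c:+, e:-, f:+; rest ⊤}
  B4:  IN={a:-, b:-, c:+, e:-, f:+; rest ⊤}  OUT={a:+, b:-, c:-, e:-, f:+; rest ⊤}
  B5:  IN={a:+, b:-, c:-, e:-, f:+; rest ⊤}  OUT={a:+, b:-, c:-, e:-, f:+; rest ⊤}

Merge at B0 (entry node, so the boundary value (all ⊤) is joined with the incoming edge(s)): IN[B0] = (all ⊤) ⊔ OUT[B2] ⊔ OUT[B3] = {a: ⊤, b: ⊤, c: ⊤, d: ⊤, e: ⊤, f: ⊤}
Applying B0's transfer function to that IN value gives OUT[B0] (row B0 above).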